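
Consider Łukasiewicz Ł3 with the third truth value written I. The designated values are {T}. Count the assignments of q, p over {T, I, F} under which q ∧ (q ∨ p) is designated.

Designated under: (q=T, p=T); (q=T, p=I); (q=T, p=F).

3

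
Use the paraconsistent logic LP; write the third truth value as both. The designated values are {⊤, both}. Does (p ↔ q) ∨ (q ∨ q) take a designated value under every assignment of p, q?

No

Countermodel: p=⊤, q=⊥ gives ⊥, which is not designated.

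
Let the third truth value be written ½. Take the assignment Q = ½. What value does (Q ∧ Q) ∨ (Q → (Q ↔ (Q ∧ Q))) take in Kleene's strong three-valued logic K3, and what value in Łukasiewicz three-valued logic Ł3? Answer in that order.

In Kleene's strong three-valued logic K3: Q ∧ Q = ½ ∧ ½ = ½
Q ∧ Q = ½ ∧ ½ = ½
Q ↔ (Q ∧ Q) = ½ ↔ ½ = ½
Q → (Q ↔ (Q ∧ Q)) = ½ → ½ = ½  [¬½ ∨ ½]
(Q ∧ Q) ∨ (Q → (Q ↔ (Q ∧ Q))) = ½ ∨ ½ = ½
In Łukasiewicz three-valued logic Ł3: Q ∧ Q = ½ ∧ ½ = ½
Q ∧ Q = ½ ∧ ½ = ½
Q ↔ (Q ∧ Q) = ½ ↔ ½ = True
Q → (Q ↔ (Q ∧ Q)) = ½ → True = True
(Q ∧ Q) ∨ (Q → (Q ↔ (Q ∧ Q))) = ½ ∨ True = True
They differ because Kleene's strong three-valued logic K3 and Łukasiewicz three-valued logic Ł3 treat ½ differently under implication.

½; True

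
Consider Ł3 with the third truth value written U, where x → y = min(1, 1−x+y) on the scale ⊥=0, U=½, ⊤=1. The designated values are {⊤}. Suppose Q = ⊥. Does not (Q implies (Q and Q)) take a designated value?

No

Q and Q = ⊥ and ⊥ = ⊥
Q implies (Q and Q) = ⊥ implies ⊥ = ⊤
not (Q implies (Q and Q)) = not ⊤ = ⊥
⊥ ∉ {⊤}.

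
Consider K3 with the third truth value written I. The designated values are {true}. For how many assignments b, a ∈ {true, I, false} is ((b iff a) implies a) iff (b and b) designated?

3

Designated under: (b=true, a=true); (b=true, a=false); (b=false, a=false).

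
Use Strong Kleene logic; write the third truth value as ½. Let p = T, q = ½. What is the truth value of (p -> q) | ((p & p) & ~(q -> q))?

p -> q = T -> ½ = ½  [~T | ½]
p & p = T & T = T
q -> q = ½ -> ½ = ½
~(q -> q) = ~½ = ½
(p & p) & ~(q -> q) = T & ½ = ½
(p -> q) | ((p & p) & ~(q -> q)) = ½ | ½ = ½

½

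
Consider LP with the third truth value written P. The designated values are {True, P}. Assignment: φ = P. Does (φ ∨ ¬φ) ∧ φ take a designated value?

¬φ = ¬P = P
φ ∨ ¬φ = P ∨ P = P
(φ ∨ ¬φ) ∧ φ = P ∧ P = P
P ∈ {True, P}.

Yes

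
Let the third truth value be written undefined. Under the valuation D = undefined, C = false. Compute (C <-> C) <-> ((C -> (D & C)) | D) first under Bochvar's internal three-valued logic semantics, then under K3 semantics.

undefined; true

In Bochvar's internal three-valued logic: C <-> C = false <-> false = true
D & C = undefined & false = undefined
C -> (D & C) = false -> undefined = undefined
(C -> (D & C)) | D = undefined | undefined = undefined
(C <-> C) <-> ((C -> (D & C)) | D) = true <-> undefined = undefined
In K3: C <-> C = false <-> false = true
D & C = undefined & false = false
C -> (D & C) = false -> false = true
(C -> (D & C)) | D = true | undefined = true
(C <-> C) <-> ((C -> (D & C)) | D) = true <-> true = true
They differ because Bochvar's internal three-valued logic and K3 treat undefined differently under the binary connectives.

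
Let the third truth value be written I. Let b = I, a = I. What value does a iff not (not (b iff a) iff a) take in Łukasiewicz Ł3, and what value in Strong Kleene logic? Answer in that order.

⊤; I

In Łukasiewicz Ł3: b iff a = I iff I = ⊤  [1 − |½−½|]
not (b iff a) = not ⊤ = ⊥
not (b iff a) iff a = ⊥ iff I = I
not (not (b iff a) iff a) = not I = I
a iff not (not (b iff a) iff a) = I iff I = ⊤
In Strong Kleene logic: b iff a = I iff I = I
not (b iff a) = not I = I
not (b iff a) iff a = I iff I = I
not (not (b iff a) iff a) = not I = I
a iff not (not (b iff a) iff a) = I iff I = I
They differ because Łukasiewicz Ł3 and Strong Kleene logic treat I differently under implication.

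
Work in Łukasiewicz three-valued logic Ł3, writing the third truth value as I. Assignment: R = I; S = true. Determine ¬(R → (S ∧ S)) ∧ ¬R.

false

S ∧ S = true ∧ true = true
R → (S ∧ S) = I → true = true  [min(1, 1−½+1)]
¬(R → (S ∧ S)) = ¬true = false
¬R = ¬I = I
¬(R → (S ∧ S)) ∧ ¬R = false ∧ I = false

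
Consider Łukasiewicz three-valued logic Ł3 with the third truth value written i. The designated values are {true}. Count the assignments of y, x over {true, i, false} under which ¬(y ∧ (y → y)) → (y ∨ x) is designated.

Of the 9 assignments, 7 give a value in {true}.

7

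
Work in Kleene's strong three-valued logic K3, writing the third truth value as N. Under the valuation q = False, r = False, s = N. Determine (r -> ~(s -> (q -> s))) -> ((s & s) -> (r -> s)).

True

q -> s = False -> N = True  [~False | N]
s -> (q -> s) = N -> True = True
~(s -> (q -> s)) = ~True = False
r -> ~(s -> (q -> s)) = False -> False = True
s & s = N & N = N
r -> s = False -> N = True
(s & s) -> (r -> s) = N -> True = True
(r -> ~(s -> (q -> s))) -> ((s & s) -> (r -> s)) = True -> True = True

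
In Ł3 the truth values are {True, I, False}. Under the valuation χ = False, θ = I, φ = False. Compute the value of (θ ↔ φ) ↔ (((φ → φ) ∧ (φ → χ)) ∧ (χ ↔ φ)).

θ ↔ φ = I ↔ False = I  [1 − |½−0|]
φ → φ = False → False = True
φ → χ = False → False = True
(φ → φ) ∧ (φ → χ) = True ∧ True = True
χ ↔ φ = False ↔ False = True
((φ → φ) ∧ (φ → χ)) ∧ (χ ↔ φ) = True ∧ True = True
(θ ↔ φ) ↔ (((φ → φ) ∧ (φ → χ)) ∧ (χ ↔ φ)) = I ↔ True = I

I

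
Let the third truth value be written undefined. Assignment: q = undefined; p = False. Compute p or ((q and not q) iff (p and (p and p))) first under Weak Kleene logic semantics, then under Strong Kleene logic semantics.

undefined; undefined

In Weak Kleene logic: not q = not undefined = undefined
q and not q = undefined and undefined = undefined
p and p = False and False = False
p and (p and p) = False and False = False
(q and not q) iff (p and (p and p)) = undefined iff False = undefined
p or ((q and not q) iff (p and (p and p))) = False or undefined = undefined
In Strong Kleene logic: not q = not undefined = undefined
q and not q = undefined and undefined = undefined
p and p = False and False = False
p and (p and p) = False and False = False
(q and not q) iff (p and (p and p)) = undefined iff False = undefined
p or ((q and not q) iff (p and (p and p))) = False or undefined = undefined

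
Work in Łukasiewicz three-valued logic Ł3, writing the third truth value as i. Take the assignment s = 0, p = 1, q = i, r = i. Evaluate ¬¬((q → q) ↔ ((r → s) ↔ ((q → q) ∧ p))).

q → q = i → i = 1  [min(1, 1−½+½)]
r → s = i → 0 = i
q → q = i → i = 1
(q → q) ∧ p = 1 ∧ 1 = 1
(r → s) ↔ ((q → q) ∧ p) = i ↔ 1 = i
(q → q) ↔ ((r → s) ↔ ((q → q) ∧ p)) = 1 ↔ i = i
¬((q → q) ↔ ((r → s) ↔ ((q → q) ∧ p))) = ¬i = i
¬¬((q → q) ↔ ((r → s) ↔ ((q → q) ∧ p))) = ¬i = i

i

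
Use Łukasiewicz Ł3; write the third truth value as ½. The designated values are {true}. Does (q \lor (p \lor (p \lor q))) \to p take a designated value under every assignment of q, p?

No

Countermodel: q=true, p=½ gives ½, which is not designated.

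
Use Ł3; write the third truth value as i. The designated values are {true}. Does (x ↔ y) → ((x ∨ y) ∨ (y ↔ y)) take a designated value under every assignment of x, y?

Every assignment of x, y over {true, i, false} gives a value in {true}.
In particular, with x=i, y=i: (x ↔ y) → ((x ∨ y) ∨ (y ↔ y)) = true.

Yes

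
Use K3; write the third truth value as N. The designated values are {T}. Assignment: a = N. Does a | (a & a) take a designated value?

a & a = N & N = N
a | (a & a) = N | N = N
N ∉ {T}.

No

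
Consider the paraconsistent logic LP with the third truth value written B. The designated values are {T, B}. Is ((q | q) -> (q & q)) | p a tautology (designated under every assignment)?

Every assignment of q, p over {T, B, F} gives a value in {T, B}.
In particular, with q=B, p=B: ((q | q) -> (q & q)) | p = B.

Yes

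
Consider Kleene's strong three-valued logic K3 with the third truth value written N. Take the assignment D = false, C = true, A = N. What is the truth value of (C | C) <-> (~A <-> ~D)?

C | C = true | true = true
~A = ~N = N
~D = ~false = true
~A <-> ~D = N <-> true = N
(C | C) <-> (~A <-> ~D) = true <-> N = N

N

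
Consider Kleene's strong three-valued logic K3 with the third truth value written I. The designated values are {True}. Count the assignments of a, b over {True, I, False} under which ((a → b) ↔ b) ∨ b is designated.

Designated under: (a=True, b=True); (a=True, b=False); (a=I, b=True); (a=False, b=True).

4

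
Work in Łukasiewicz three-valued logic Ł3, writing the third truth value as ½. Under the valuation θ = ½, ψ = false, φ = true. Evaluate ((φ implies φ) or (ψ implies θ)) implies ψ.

false

φ implies φ = true implies true = true
ψ implies θ = false implies ½ = true  [min(1, 1−0+½)]
(φ implies φ) or (ψ implies θ) = true or true = true
((φ implies φ) or (ψ implies θ)) implies ψ = true implies false = false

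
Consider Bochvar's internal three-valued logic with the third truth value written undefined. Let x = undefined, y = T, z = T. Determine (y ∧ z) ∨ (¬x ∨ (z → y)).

undefined

y ∧ z = T ∧ T = T
¬x = ¬undefined = undefined
z → y = T → T = T
¬x ∨ (z → y) = undefined ∨ T = undefined
(y ∧ z) ∨ (¬x ∨ (z → y)) = T ∨ undefined = undefined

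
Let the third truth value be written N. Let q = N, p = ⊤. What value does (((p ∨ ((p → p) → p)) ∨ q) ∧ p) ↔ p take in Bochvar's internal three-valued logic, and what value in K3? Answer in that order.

N; ⊤

In Bochvar's internal three-valued logic: p → p = ⊤ → ⊤ = ⊤
(p → p) → p = ⊤ → ⊤ = ⊤
p ∨ ((p → p) → p) = ⊤ ∨ ⊤ = ⊤
(p ∨ ((p → p) → p)) ∨ q = ⊤ ∨ N = N
((p ∨ ((p → p) → p)) ∨ q) ∧ p = N ∧ ⊤ = N
(((p ∨ ((p → p) → p)) ∨ q) ∧ p) ↔ p = N ↔ ⊤ = N
In K3: p → p = ⊤ → ⊤ = ⊤
(p → p) → p = ⊤ → ⊤ = ⊤
p ∨ ((p → p) → p) = ⊤ ∨ ⊤ = ⊤
(p ∨ ((p → p) → p)) ∨ q = ⊤ ∨ N = ⊤
((p ∨ ((p → p) → p)) ∨ q) ∧ p = ⊤ ∧ ⊤ = ⊤
(((p ∨ ((p → p) → p)) ∨ q) ∧ p) ↔ p = ⊤ ↔ ⊤ = ⊤
They differ because Bochvar's internal three-valued logic and K3 treat N differently under the binary connectives.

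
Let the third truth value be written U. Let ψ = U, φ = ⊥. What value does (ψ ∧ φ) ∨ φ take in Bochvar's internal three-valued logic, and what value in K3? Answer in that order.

U; ⊥

In Bochvar's internal three-valued logic: ψ ∧ φ = U ∧ ⊥ = U
(ψ ∧ φ) ∨ φ = U ∨ ⊥ = U
In K3: ψ ∧ φ = U ∧ ⊥ = ⊥
(ψ ∧ φ) ∨ φ = ⊥ ∨ ⊥ = ⊥
They differ because Bochvar's internal three-valued logic and K3 treat U differently under the binary connectives.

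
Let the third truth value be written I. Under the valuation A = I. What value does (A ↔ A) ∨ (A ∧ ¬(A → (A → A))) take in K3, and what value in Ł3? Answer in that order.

I; 1

In K3: A ↔ A = I ↔ I = I
A → A = I → I = I  [¬I ∨ I]
A → (A → A) = I → I = I
¬(A → (A → A)) = ¬I = I
A ∧ ¬(A → (A → A)) = I ∧ I = I
(A ↔ A) ∨ (A ∧ ¬(A → (A → A))) = I ∨ I = I
In Ł3: A ↔ A = I ↔ I = 1  [1 − |½−½|]
A → A = I → I = 1
A → (A → A) = I → 1 = 1
¬(A → (A → A)) = ¬1 = 0
A ∧ ¬(A → (A → A)) = I ∧ 0 = 0
(A ↔ A) ∨ (A ∧ ¬(A → (A → A))) = 1 ∨ 0 = 1
They differ because K3 and Ł3 treat I differently under implication.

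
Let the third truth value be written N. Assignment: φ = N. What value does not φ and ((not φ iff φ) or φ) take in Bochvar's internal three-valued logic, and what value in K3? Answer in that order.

N; N

In Bochvar's internal three-valued logic: not φ = not N = N
not φ = not N = N
not φ iff φ = N iff N = N
(not φ iff φ) or φ = N or N = N
not φ and ((not φ iff φ) or φ) = N and N = N
In K3: not φ = not N = N
not φ = not N = N
not φ iff φ = N iff N = N
(not φ iff φ) or φ = N or N = N
not φ and ((not φ iff φ) or φ) = N and N = N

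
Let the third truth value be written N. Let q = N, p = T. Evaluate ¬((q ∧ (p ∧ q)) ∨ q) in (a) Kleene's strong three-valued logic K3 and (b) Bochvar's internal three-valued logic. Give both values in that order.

In Kleene's strong three-valued logic K3: p ∧ q = T ∧ N = N
q ∧ (p ∧ q) = N ∧ N = N
(q ∧ (p ∧ q)) ∨ q = N ∨ N = N
¬((q ∧ (p ∧ q)) ∨ q) = ¬N = N
In Bochvar's internal three-valued logic: p ∧ q = T ∧ N = N
q ∧ (p ∧ q) = N ∧ N = N
(q ∧ (p ∧ q)) ∨ q = N ∨ N = N
¬((q ∧ (p ∧ q)) ∨ q) = ¬N = N

N; N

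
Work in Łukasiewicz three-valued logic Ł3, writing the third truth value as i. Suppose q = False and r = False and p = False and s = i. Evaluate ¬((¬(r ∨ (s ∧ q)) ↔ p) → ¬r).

s ∧ q = i ∧ False = False
r ∨ (s ∧ q) = False ∨ False = False
¬(r ∨ (s ∧ q)) = ¬False = True
¬(r ∨ (s ∧ q)) ↔ p = True ↔ False = False
¬r = ¬False = True
(¬(r ∨ (s ∧ q)) ↔ p) → ¬r = False → True = True
¬((¬(r ∨ (s ∧ q)) ↔ p) → ¬r) = ¬True = False

False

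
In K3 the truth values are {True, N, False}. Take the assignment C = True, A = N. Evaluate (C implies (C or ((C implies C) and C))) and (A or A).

N

C implies C = True implies True = True
(C implies C) and C = True and True = True
C or ((C implies C) and C) = True or True = True
C implies (C or ((C implies C) and C)) = True implies True = True
A or A = N or N = N
(C implies (C or ((C implies C) and C))) and (A or A) = True and N = N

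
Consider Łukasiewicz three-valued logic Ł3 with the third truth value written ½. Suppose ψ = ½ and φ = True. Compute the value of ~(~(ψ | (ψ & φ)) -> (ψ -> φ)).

ψ & φ = ½ & True = ½
ψ | (ψ & φ) = ½ | ½ = ½
~(ψ | (ψ & φ)) = ~½ = ½
ψ -> φ = ½ -> True = True  [min(1, 1−½+1)]
~(ψ | (ψ & φ)) -> (ψ -> φ) = ½ -> True = True
~(~(ψ | (ψ & φ)) -> (ψ -> φ)) = ~True = False

False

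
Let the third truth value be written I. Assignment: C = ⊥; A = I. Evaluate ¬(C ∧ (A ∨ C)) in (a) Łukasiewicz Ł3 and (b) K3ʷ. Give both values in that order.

⊤; I

In Łukasiewicz Ł3: A ∨ C = I ∨ ⊥ = I
C ∧ (A ∨ C) = ⊥ ∧ I = ⊥
¬(C ∧ (A ∨ C)) = ¬⊥ = ⊤
In K3ʷ: A ∨ C = I ∨ ⊥ = I
C ∧ (A ∨ C) = ⊥ ∧ I = I
¬(C ∧ (A ∨ C)) = ¬I = I
They differ because Łukasiewicz Ł3 and K3ʷ treat I differently under the binary connectives.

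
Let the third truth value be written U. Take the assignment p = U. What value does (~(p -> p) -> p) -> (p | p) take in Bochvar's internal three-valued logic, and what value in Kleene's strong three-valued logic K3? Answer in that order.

In Bochvar's internal three-valued logic: p -> p = U -> U = U  [any arg is the third value ⇒ result is the third value]
~(p -> p) = ~U = U
~(p -> p) -> p = U -> U = U
p | p = U | U = U
(~(p -> p) -> p) -> (p | p) = U -> U = U
In Kleene's strong three-valued logic K3: p -> p = U -> U = U  [~U | U]
~(p -> p) = ~U = U
~(p -> p) -> p = U -> U = U
p | p = U | U = U
(~(p -> p) -> p) -> (p | p) = U -> U = U

U; U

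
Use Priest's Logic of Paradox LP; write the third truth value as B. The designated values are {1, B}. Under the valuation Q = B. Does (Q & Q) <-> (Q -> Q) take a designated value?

Yes

Q & Q = B & B = B
Q -> Q = B -> B = B  [~B | B]
(Q & Q) <-> (Q -> Q) = B <-> B = B
B ∈ {1, B}.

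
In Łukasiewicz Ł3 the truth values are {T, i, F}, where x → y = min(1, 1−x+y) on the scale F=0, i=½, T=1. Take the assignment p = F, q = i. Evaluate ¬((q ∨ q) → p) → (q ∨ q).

q ∨ q = i ∨ i = i
(q ∨ q) → p = i → F = i  [min(1, 1−½+0)]
¬((q ∨ q) → p) = ¬i = i
q ∨ q = i ∨ i = i
¬((q ∨ q) → p) → (q ∨ q) = i → i = T

T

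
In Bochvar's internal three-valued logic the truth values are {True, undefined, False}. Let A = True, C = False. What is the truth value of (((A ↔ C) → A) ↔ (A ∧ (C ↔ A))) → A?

True

A ↔ C = True ↔ False = False
(A ↔ C) → A = False → True = True
C ↔ A = False ↔ True = False
A ∧ (C ↔ A) = True ∧ False = False
((A ↔ C) → A) ↔ (A ∧ (C ↔ A)) = True ↔ False = False
(((A ↔ C) → A) ↔ (A ∧ (C ↔ A))) → A = False → True = True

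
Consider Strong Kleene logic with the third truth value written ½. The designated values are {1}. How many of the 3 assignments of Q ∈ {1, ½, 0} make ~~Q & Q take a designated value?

1

Q=1: 1 ✓
Q=½: ½ ·
Q=0: 0 ·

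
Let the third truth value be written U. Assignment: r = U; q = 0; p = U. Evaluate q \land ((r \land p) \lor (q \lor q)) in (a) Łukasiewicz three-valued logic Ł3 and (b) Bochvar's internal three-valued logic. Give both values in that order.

In Łukasiewicz three-valued logic Ł3: r \land p = U \land U = U
q \lor q = 0 \lor 0 = 0
(r \land p) \lor (q \lor q) = U \lor 0 = U
q \land ((r \land p) \lor (q \lor q)) = 0 \land U = 0
In Bochvar's internal three-valued logic: r \land p = U \land U = U
q \lor q = 0 \lor 0 = 0
(r \land p) \lor (q \lor q) = U \lor 0 = U
q \land ((r \land p) \lor (q \lor q)) = 0 \land U = U
They differ because Łukasiewicz three-valued logic Ł3 and Bochvar's internal three-valued logic treat U differently under the binary connectives.

0; U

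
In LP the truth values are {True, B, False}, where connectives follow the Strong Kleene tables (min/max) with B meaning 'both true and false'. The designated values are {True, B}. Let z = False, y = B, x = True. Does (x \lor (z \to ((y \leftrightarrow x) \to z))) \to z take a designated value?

y \leftrightarrow x = B \leftrightarrow True = B
(y \leftrightarrow x) \to z = B \to False = B
z \to ((y \leftrightarrow x) \to z) = False \to B = True
x \lor (z \to ((y \leftrightarrow x) \to z)) = True \lor True = True
(x \lor (z \to ((y \leftrightarrow x) \to z))) \to z = True \to False = False
False ∉ {True, B}.

No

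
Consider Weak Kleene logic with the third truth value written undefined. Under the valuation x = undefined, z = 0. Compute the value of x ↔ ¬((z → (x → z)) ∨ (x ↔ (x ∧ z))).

x → z = undefined → 0 = undefined
z → (x → z) = 0 → undefined = undefined
x ∧ z = undefined ∧ 0 = undefined
x ↔ (x ∧ z) = undefined ↔ undefined = undefined
(z → (x → z)) ∨ (x ↔ (x ∧ z)) = undefined ∨ undefined = undefined
¬((z → (x → z)) ∨ (x ↔ (x ∧ z))) = ¬undefined = undefined
x ↔ ¬((z → (x → z)) ∨ (x ↔ (x ∧ z))) = undefined ↔ undefined = undefined

undefined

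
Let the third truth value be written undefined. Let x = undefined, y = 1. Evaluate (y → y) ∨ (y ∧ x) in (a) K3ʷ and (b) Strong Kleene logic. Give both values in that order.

undefined; 1

In K3ʷ: y → y = 1 → 1 = 1
y ∧ x = 1 ∧ undefined = undefined
(y → y) ∨ (y ∧ x) = 1 ∨ undefined = undefined
In Strong Kleene logic: y → y = 1 → 1 = 1
y ∧ x = 1 ∧ undefined = undefined
(y → y) ∨ (y ∧ x) = 1 ∨ undefined = 1
They differ because K3ʷ and Strong Kleene logic treat undefined differently under the binary connectives.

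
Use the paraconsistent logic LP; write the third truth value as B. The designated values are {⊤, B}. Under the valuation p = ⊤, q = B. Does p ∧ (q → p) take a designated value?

q → p = B → ⊤ = ⊤  [¬B ∨ ⊤]
p ∧ (q → p) = ⊤ ∧ ⊤ = ⊤
⊤ ∈ {⊤, B}.

Yes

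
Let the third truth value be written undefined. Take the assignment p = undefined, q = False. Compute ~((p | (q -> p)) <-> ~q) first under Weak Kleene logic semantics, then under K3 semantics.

undefined; False

In Weak Kleene logic: q -> p = False -> undefined = undefined  [any arg is the third value ⇒ result is the third value]
p | (q -> p) = undefined | undefined = undefined
~q = ~False = True
(p | (q -> p)) <-> ~q = undefined <-> True = undefined
~((p | (q -> p)) <-> ~q) = ~undefined = undefined
In K3: q -> p = False -> undefined = True
p | (q -> p) = undefined | True = True
~q = ~False = True
(p | (q -> p)) <-> ~q = True <-> True = True
~((p | (q -> p)) <-> ~q) = ~True = False
They differ because Weak Kleene logic and K3 treat undefined differently under the binary connectives.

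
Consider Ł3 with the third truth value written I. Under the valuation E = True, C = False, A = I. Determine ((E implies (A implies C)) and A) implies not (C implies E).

I

A implies C = I implies False = I  [min(1, 1−½+0)]
E implies (A implies C) = True implies I = I
(E implies (A implies C)) and A = I and I = I
C implies E = False implies True = True
not (C implies E) = not True = False
((E implies (A implies C)) and A) implies not (C implies E) = I implies False = I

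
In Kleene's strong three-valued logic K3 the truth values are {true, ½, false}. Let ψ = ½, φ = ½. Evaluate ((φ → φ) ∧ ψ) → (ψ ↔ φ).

φ → φ = ½ → ½ = ½
(φ → φ) ∧ ψ = ½ ∧ ½ = ½
ψ ↔ φ = ½ ↔ ½ = ½
((φ → φ) ∧ ψ) → (ψ ↔ φ) = ½ → ½ = ½

½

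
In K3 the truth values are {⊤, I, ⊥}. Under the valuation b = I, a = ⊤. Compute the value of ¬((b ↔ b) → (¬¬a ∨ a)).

⊥

b ↔ b = I ↔ I = I
¬a = ¬⊤ = ⊥
¬¬a = ¬⊥ = ⊤
¬¬a ∨ a = ⊤ ∨ ⊤ = ⊤
(b ↔ b) → (¬¬a ∨ a) = I → ⊤ = ⊤  [¬I ∨ ⊤]
¬((b ↔ b) → (¬¬a ∨ a)) = ¬⊤ = ⊥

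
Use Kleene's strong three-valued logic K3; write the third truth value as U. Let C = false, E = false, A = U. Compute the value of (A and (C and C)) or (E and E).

C and C = false and false = false
A and (C and C) = U and false = false
E and E = false and false = false
(A and (C and C)) or (E and E) = false or false = false

false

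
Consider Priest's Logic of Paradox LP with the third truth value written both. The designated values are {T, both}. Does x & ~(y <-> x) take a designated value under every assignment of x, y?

No

Countermodel: x=T, y=T gives F, which is not designated.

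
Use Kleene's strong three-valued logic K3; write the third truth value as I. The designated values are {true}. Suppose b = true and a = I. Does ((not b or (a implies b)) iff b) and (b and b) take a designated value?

not b = not true = false
a implies b = I implies true = true  [not I or true]
not b or (a implies b) = false or true = true
(not b or (a implies b)) iff b = true iff true = true
b and b = true and true = true
((not b or (a implies b)) iff b) and (b and b) = true and true = true
true ∈ {true}.

Yes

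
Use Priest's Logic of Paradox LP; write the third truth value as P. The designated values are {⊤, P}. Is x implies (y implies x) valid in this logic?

Every assignment of x, y over {⊤, P, ⊥} gives a value in {⊤, P}.
In particular, with x=P, y=P: x implies (y implies x) = P.

Yes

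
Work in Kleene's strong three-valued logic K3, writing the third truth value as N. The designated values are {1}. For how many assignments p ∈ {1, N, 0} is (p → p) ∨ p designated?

2

p=1: 1 ✓
p=N: N ·
p=0: 1 ✓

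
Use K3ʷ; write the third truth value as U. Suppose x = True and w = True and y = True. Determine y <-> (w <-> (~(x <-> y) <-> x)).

x <-> y = True <-> True = True
~(x <-> y) = ~True = False
~(x <-> y) <-> x = False <-> True = False
w <-> (~(x <-> y) <-> x) = True <-> False = False
y <-> (w <-> (~(x <-> y) <-> x)) = True <-> False = False

False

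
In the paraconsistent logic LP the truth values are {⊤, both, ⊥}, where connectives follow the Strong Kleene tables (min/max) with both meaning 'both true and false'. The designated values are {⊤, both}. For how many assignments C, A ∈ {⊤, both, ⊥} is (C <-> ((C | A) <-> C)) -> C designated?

8

Of the 9 assignments, 8 give a value in {⊤, both}.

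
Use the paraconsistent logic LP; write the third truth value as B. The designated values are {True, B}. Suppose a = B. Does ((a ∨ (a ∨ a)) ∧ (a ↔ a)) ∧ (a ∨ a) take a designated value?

Yes

a ∨ a = B ∨ B = B
a ∨ (a ∨ a) = B ∨ B = B
a ↔ a = B ↔ B = B
(a ∨ (a ∨ a)) ∧ (a ↔ a) = B ∧ B = B
a ∨ a = B ∨ B = B
((a ∨ (a ∨ a)) ∧ (a ↔ a)) ∧ (a ∨ a) = B ∧ B = B
B ∈ {True, B}.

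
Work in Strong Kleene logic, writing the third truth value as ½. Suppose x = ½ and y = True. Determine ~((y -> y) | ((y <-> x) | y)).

y -> y = True -> True = True
y <-> x = True <-> ½ = ½
(y <-> x) | y = ½ | True = True
(y -> y) | ((y <-> x) | y) = True | True = True
~((y -> y) | ((y <-> x) | y)) = ~True = False

False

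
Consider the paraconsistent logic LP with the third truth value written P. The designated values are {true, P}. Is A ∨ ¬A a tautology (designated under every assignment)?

Yes

Every assignment of A over {true, P, false} gives a value in {true, P}.
In particular, with A=P: A ∨ ¬A = P.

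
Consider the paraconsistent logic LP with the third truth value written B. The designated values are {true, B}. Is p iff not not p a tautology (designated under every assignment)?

Every assignment of p over {true, B, false} gives a value in {true, B}.
In particular, with p=B: p iff not not p = B.

Yes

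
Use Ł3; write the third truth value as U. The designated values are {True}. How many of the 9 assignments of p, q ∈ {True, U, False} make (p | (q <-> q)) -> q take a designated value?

3

Designated under: (p=True, q=True); (p=U, q=True); (p=False, q=True).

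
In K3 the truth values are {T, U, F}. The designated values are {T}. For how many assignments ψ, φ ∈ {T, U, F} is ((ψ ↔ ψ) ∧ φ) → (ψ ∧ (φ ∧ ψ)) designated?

4

Designated under: (ψ=T, φ=T); (ψ=T, φ=F); (ψ=U, φ=F); (ψ=F, φ=F).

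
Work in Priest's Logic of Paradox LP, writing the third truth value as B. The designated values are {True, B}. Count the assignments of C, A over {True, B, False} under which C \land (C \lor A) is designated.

Of the 9 assignments, 6 give a value in {True, B}.

6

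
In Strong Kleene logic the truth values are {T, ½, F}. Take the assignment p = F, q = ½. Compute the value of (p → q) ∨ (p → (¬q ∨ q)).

p → q = F → ½ = T
¬q = ¬½ = ½
¬q ∨ q = ½ ∨ ½ = ½
p → (¬q ∨ q) = F → ½ = T
(p → q) ∨ (p → (¬q ∨ q)) = T ∨ T = T

T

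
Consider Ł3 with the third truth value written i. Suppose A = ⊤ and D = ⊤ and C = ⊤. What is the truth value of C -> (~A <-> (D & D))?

~A = ~⊤ = ⊥
D & D = ⊤ & ⊤ = ⊤
~A <-> (D & D) = ⊥ <-> ⊤ = ⊥
C -> (~A <-> (D & D)) = ⊤ -> ⊥ = ⊥

⊥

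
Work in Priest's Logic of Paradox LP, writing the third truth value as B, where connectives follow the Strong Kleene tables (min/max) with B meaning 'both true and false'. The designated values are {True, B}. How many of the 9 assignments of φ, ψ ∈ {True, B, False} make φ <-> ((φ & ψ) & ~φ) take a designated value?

6

Of the 9 assignments, 6 give a value in {True, B}.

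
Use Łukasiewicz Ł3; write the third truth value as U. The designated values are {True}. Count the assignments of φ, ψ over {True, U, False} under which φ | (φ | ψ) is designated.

Of the 9 assignments, 5 give a value in {True}.

5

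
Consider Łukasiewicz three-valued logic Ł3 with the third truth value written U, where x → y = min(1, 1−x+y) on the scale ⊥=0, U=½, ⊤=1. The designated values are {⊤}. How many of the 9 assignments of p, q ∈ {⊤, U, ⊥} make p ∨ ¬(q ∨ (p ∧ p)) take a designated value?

Designated under: (p=⊤, q=⊤); (p=⊤, q=U); (p=⊤, q=⊥); (p=⊥, q=⊥).

4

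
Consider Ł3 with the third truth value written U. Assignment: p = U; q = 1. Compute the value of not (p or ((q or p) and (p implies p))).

0

q or p = 1 or U = 1
p implies p = U implies U = 1
(q or p) and (p implies p) = 1 and 1 = 1
p or ((q or p) and (p implies p)) = U or 1 = 1
not (p or ((q or p) and (p implies p))) = not 1 = 0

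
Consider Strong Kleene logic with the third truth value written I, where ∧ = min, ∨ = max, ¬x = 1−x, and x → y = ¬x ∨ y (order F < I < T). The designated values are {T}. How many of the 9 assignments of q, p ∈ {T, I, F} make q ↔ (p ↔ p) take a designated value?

2

Designated under: (q=T, p=T); (q=T, p=F).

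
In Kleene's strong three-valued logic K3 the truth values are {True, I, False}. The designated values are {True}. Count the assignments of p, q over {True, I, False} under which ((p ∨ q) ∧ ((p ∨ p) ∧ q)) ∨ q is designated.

Designated under: (p=True, q=True); (p=I, q=True); (p=False, q=True).

3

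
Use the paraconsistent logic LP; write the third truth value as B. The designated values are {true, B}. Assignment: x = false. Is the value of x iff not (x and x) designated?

No

x and x = false and false = false
not (x and x) = not false = true
x iff not (x and x) = false iff true = false
false ∉ {true, B}.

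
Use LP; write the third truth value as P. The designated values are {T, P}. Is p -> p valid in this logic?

Yes

Every assignment of p over {T, P, F} gives a value in {T, P}.
In particular, with p=P: p -> p = P.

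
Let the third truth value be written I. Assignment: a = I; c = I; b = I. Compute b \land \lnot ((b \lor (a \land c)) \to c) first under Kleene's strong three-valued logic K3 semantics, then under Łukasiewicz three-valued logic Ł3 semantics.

In Kleene's strong three-valued logic K3: a \land c = I \land I = I
b \lor (a \land c) = I \lor I = I
(b \lor (a \land c)) \to c = I \to I = I  [\lnot I \lor I]
\lnot ((b \lor (a \land c)) \to c) = \lnot I = I
b \land \lnot ((b \lor (a \land c)) \to c) = I \land I = I
In Łukasiewicz three-valued logic Ł3: a \land c = I \land I = I
b \lor (a \land c) = I \lor I = I
(b \lor (a \land c)) \to c = I \to I = 1  [min(1, 1−½+½)]
\lnot ((b \lor (a \land c)) \to c) = \lnot 1 = 0
b \land \lnot ((b \lor (a \land c)) \to c) = I \land 0 = 0
They differ because Kleene's strong three-valued logic K3 and Łukasiewicz three-valued logic Ł3 treat I differently under implication.

I; 0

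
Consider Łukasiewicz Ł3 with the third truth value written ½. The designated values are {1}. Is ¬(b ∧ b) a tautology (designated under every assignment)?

No

Countermodel: b=1 gives 0, which is not designated.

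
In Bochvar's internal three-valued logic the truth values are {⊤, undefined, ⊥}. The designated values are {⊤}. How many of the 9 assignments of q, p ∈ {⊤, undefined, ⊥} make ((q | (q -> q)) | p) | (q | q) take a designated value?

Designated under: (q=⊤, p=⊤); (q=⊤, p=⊥); (q=⊥, p=⊤); (q=⊥, p=⊥).

4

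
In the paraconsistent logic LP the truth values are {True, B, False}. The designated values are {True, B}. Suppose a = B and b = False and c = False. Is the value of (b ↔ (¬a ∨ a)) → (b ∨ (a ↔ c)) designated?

¬a = ¬B = B
¬a ∨ a = B ∨ B = B
b ↔ (¬a ∨ a) = False ↔ B = B
a ↔ c = B ↔ False = B
b ∨ (a ↔ c) = False ∨ B = B
(b ↔ (¬a ∨ a)) → (b ∨ (a ↔ c)) = B → B = B  [¬B ∨ B]
B ∈ {True, B}.

Yes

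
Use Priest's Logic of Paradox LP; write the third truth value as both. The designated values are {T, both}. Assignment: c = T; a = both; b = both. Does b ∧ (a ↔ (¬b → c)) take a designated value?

Yes

¬b = ¬both = both
¬b → c = both → T = T  [¬both ∨ T]
a ↔ (¬b → c) = both ↔ T = both
b ∧ (a ↔ (¬b → c)) = both ∧ both = both
both ∈ {T, both}.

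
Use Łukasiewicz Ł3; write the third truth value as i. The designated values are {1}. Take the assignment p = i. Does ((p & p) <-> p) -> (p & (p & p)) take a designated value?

No

p & p = i & i = i
(p & p) <-> p = i <-> i = 1  [1 − |½−½|]
p & p = i & i = i
p & (p & p) = i & i = i
((p & p) <-> p) -> (p & (p & p)) = 1 -> i = i
i ∉ {1}.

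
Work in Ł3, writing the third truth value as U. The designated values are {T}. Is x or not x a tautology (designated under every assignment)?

No

Countermodel: x=U gives U, which is not designated.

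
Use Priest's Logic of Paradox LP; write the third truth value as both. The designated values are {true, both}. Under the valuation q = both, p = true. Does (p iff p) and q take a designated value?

Yes

p iff p = true iff true = true
(p iff p) and q = true and both = both
both ∈ {true, both}.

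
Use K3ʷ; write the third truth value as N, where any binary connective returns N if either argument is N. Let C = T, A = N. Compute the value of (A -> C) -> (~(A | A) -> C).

N

A -> C = N -> T = N  [any arg is the third value ⇒ result is the third value]
A | A = N | N = N
~(A | A) = ~N = N
~(A | A) -> C = N -> T = N
(A -> C) -> (~(A | A) -> C) = N -> N = N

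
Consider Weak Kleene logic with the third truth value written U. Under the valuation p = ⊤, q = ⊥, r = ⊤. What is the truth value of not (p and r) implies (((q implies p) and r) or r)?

⊤

p and r = ⊤ and ⊤ = ⊤
not (p and r) = not ⊤ = ⊥
q implies p = ⊥ implies ⊤ = ⊤
(q implies p) and r = ⊤ and ⊤ = ⊤
((q implies p) and r) or r = ⊤ or ⊤ = ⊤
not (p and r) implies (((q implies p) and r) or r) = ⊥ implies ⊤ = ⊤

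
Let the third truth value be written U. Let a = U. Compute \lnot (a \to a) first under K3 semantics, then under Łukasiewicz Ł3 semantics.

In K3: a \to a = U \to U = U  [\lnot U \lor U]
\lnot (a \to a) = \lnot U = U
In Łukasiewicz Ł3: a \to a = U \to U = T
\lnot (a \to a) = \lnot T = F
They differ because K3 and Łukasiewicz Ł3 treat U differently under implication.

U; F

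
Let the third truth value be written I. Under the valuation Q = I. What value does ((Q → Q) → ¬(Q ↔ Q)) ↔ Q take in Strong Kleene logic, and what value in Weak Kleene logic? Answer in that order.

I; I

In Strong Kleene logic: Q → Q = I → I = I
Q ↔ Q = I ↔ I = I
¬(Q ↔ Q) = ¬I = I
(Q → Q) → ¬(Q ↔ Q) = I → I = I
((Q → Q) → ¬(Q ↔ Q)) ↔ Q = I ↔ I = I
In Weak Kleene logic: Q → Q = I → I = I
Q ↔ Q = I ↔ I = I
¬(Q ↔ Q) = ¬I = I
(Q → Q) → ¬(Q ↔ Q) = I → I = I
((Q → Q) → ¬(Q ↔ Q)) ↔ Q = I ↔ I = I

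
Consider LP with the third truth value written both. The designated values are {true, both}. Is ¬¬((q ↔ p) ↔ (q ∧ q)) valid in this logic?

No

Countermodel: q=true, p=false gives false, which is not designated.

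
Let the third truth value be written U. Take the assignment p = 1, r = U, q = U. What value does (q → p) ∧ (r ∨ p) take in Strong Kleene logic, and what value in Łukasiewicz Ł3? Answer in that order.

1; 1

In Strong Kleene logic: q → p = U → 1 = 1  [¬U ∨ 1]
r ∨ p = U ∨ 1 = 1
(q → p) ∧ (r ∨ p) = 1 ∧ 1 = 1
In Łukasiewicz Ł3: q → p = U → 1 = 1  [min(1, 1−½+1)]
r ∨ p = U ∨ 1 = 1
(q → p) ∧ (r ∨ p) = 1 ∧ 1 = 1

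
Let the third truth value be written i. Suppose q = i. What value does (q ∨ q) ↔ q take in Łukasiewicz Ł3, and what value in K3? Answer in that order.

In Łukasiewicz Ł3: q ∨ q = i ∨ i = i
(q ∨ q) ↔ q = i ↔ i = True
In K3: q ∨ q = i ∨ i = i
(q ∨ q) ↔ q = i ↔ i = i
They differ because Łukasiewicz Ł3 and K3 treat i differently under implication.

True; i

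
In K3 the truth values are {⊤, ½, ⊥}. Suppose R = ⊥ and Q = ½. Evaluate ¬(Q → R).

½

Q → R = ½ → ⊥ = ½  [¬½ ∨ ⊥]
¬(Q → R) = ¬½ = ½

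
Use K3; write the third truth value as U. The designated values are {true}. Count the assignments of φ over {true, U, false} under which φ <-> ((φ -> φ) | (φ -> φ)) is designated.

φ=true: true ✓
φ=U: U ·
φ=false: false ·

1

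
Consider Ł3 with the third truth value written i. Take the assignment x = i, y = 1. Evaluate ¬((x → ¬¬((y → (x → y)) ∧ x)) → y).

0

x → y = i → 1 = 1  [min(1, 1−½+1)]
y → (x → y) = 1 → 1 = 1
(y → (x → y)) ∧ x = 1 ∧ i = i
¬((y → (x → y)) ∧ x) = ¬i = i
¬¬((y → (x → y)) ∧ x) = ¬i = i
x → ¬¬((y → (x → y)) ∧ x) = i → i = 1
(x → ¬¬((y → (x → y)) ∧ x)) → y = 1 → 1 = 1
¬((x → ¬¬((y → (x → y)) ∧ x)) → y) = ¬1 = 0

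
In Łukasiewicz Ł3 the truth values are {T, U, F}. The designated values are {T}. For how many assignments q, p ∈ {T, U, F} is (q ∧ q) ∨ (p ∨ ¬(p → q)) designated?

Of the 9 assignments, 5 give a value in {T}.

5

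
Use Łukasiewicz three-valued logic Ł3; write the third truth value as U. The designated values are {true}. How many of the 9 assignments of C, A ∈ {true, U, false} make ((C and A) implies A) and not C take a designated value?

3

Designated under: (C=false, A=true); (C=false, A=U); (C=false, A=false).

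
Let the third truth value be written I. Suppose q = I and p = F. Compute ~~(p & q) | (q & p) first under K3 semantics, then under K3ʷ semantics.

In K3: p & q = F & I = F
~(p & q) = ~F = T
~~(p & q) = ~T = F
q & p = I & F = F
~~(p & q) | (q & p) = F | F = F
In K3ʷ: p & q = F & I = I
~(p & q) = ~I = I
~~(p & q) = ~I = I
q & p = I & F = I
~~(p & q) | (q & p) = I | I = I
They differ because K3 and K3ʷ treat I differently under the binary connectives.

F; I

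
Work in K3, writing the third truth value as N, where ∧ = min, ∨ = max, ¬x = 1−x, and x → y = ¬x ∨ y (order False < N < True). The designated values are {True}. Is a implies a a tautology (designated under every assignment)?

No

Countermodel: a=N gives N, which is not designated.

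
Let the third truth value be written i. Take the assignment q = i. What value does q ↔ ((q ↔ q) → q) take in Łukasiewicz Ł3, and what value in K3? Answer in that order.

True; i

In Łukasiewicz Ł3: q ↔ q = i ↔ i = True
(q ↔ q) → q = True → i = i
q ↔ ((q ↔ q) → q) = i ↔ i = True
In K3: q ↔ q = i ↔ i = i
(q ↔ q) → q = i → i = i  [¬i ∨ i]
q ↔ ((q ↔ q) → q) = i ↔ i = i
They differ because Łukasiewicz Ł3 and K3 treat i differently under implication.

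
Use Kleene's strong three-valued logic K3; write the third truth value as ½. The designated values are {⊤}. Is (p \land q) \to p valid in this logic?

Countermodel: p=½, q=⊤ gives ½, which is not designated.

No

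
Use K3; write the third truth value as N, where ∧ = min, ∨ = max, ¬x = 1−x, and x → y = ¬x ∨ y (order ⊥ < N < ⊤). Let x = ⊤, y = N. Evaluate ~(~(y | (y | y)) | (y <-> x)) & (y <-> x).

y | y = N | N = N
y | (y | y) = N | N = N
~(y | (y | y)) = ~N = N
y <-> x = N <-> ⊤ = N
~(y | (y | y)) | (y <-> x) = N | N = N
~(~(y | (y | y)) | (y <-> x)) = ~N = N
y <-> x = N <-> ⊤ = N
~(~(y | (y | y)) | (y <-> x)) & (y <-> x) = N & N = N

N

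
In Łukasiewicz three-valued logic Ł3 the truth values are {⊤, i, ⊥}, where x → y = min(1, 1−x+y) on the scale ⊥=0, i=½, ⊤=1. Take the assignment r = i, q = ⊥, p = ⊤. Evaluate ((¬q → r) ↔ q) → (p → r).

⊤

¬q = ¬⊥ = ⊤
¬q → r = ⊤ → i = i
(¬q → r) ↔ q = i ↔ ⊥ = i
p → r = ⊤ → i = i
((¬q → r) ↔ q) → (p → r) = i → i = ⊤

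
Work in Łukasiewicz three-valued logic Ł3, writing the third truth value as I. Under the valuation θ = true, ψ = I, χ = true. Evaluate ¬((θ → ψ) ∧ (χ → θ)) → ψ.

true

θ → ψ = true → I = I  [min(1, 1−1+½)]
χ → θ = true → true = true
(θ → ψ) ∧ (χ → θ) = I ∧ true = I
¬((θ → ψ) ∧ (χ → θ)) = ¬I = I
¬((θ → ψ) ∧ (χ → θ)) → ψ = I → I = true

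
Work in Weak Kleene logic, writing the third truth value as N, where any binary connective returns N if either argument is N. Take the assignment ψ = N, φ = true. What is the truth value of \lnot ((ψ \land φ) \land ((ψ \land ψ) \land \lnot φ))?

N

ψ \land φ = N \land true = N
ψ \land ψ = N \land N = N
\lnot φ = \lnot true = false
(ψ \land ψ) \land \lnot φ = N \land false = N
(ψ \land φ) \land ((ψ \land ψ) \land \lnot φ) = N \land N = N
\lnot ((ψ \land φ) \land ((ψ \land ψ) \land \lnot φ)) = \lnot N = N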